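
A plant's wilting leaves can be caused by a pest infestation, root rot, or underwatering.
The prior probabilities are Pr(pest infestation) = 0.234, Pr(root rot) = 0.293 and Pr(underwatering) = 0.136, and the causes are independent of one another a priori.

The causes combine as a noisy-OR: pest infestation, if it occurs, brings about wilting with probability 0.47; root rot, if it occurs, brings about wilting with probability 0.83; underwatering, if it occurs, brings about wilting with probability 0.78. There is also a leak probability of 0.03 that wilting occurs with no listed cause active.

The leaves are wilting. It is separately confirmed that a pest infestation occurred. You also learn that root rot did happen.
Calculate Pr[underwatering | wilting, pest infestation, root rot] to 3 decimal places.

Pr[underwatering | wilting, pest infestation, root rot] ≈ 0.145

Under noisy-OR, P(wilting | causes) = 1 − (1−0.03)·∏(1−qᵢ) over the active causes.
Enumerate both values of underwatering and weight by the priors:
  P(wilting | pest infestation, root rot) = 0.912603×0.864 + 0.980773×0.136
        = 0.788489 + 0.133385 = 0.921874
Keeping only the underwatering-present terms gives 0.133385, so
  P(underwatering | wilting, pest infestation, root rot) = 0.133385 / 0.921874 ≈ 0.145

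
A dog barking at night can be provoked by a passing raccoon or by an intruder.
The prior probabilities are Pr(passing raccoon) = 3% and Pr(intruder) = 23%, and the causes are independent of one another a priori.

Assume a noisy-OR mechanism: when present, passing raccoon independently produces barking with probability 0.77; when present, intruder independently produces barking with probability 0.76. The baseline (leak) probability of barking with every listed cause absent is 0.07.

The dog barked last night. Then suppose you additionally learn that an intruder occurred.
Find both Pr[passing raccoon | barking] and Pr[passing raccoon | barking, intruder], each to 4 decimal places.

Pr[passing raccoon | barking] ≈ 0.0987; Pr[passing raccoon | barking, intruder] ≈ 0.0364

Under noisy-OR, P(barking | causes) = 1 − (1−0.07)·∏(1−qᵢ) over the active causes.
Sum P(barking|·) weighted by the priors over the 4 (passing raccoon, intruder) configurations:
  P(barking) = 0.07*0.97*0.77 + 0.7768*0.97*0.23 + 0.7861*0.03*0.77 + 0.948664*0.03*0.23
        = 0.052283 + 0.173304 + 0.018159 + 0.006546 = 0.250292
Keeping only the passing raccoon-present terms gives 0.024705, so
  P(passing raccoon | barking) = 0.024705 / 0.250292 ≈ 0.0987

Now also conditioning on intruder=true:
P(barking | intruder) = 0.7768*0.97 + 0.948664*0.03 = 0.753496 + 0.028460 = 0.781956
The passing raccoon-present share is 0.948664*0.03 = 0.028460.
P(passing raccoon | barking, intruder) = 0.028460 / 0.781956 ≈ 0.0364
— intruder explains away the evidence for passing raccoon.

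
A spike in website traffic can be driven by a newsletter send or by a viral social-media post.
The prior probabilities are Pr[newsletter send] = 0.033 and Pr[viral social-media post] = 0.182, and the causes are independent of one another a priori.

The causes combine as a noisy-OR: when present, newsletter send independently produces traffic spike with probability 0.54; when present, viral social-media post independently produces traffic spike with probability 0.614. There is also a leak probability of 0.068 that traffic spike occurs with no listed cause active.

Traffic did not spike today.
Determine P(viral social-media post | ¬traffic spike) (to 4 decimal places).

Under noisy-OR, P(traffic spike | causes) = 1 − (1−0.068)·∏(1−qᵢ) over the active causes.
Enumerate the 4 (newsletter send, viral social-media post) configurations and weight by the priors:
  P(¬traffic spike) = 0.932×0.967×0.818 + 0.359752×0.967×0.182 + 0.42872×0.033×0.818 + 0.165486×0.033×0.182
        = 0.737218 + 0.063314 + 0.011573 + 0.000994 = 0.813099
The terms with viral social-media post present sum to 0.064308, so
  P(viral social-media post | ¬traffic spike) = 0.064308 / 0.813099 ≈ 0.0791

P(viral social-media post | ¬traffic spike) ≈ 0.0791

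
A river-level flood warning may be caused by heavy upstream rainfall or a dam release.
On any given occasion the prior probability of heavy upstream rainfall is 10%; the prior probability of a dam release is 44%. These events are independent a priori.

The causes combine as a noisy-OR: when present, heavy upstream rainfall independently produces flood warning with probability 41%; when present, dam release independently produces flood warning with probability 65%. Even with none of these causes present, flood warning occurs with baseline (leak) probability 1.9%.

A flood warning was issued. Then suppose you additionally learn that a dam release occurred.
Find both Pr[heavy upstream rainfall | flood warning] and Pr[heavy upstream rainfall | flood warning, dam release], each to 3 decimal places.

Under noisy-OR, P(flood warning | causes) = 1 − (1−0.019)·∏(1−qᵢ) over the active causes.
Weight on heavy upstream rainfall=true, given the evidence: 0.023588 + 0.035087 = 0.058675
Denominator P(flood warning): 0.019*0.9*0.56 + 0.65665*0.9*0.44 + 0.42121*0.1*0.56 + 0.797424*0.1*0.44 = 0.328284
P(heavy upstream rainfall | flood warning) = 0.058675/0.328284 ≈ 0.179

Now also conditioning on dam release=true:
Numerator (weight on configurations with heavy upstream rainfall): 0.797424×0.1 = 0.079742
The normalizing constant is 0.65665×0.9 + 0.797424×0.1 = 0.670727
Posterior = 0.079742 / 0.670727 ≈ 0.119
Conditioning on dam release lowers the posterior on heavy upstream rainfall: the classic explaining-away effect in a common-effect structure.

Pr[heavy upstream rainfall | flood warning] ≈ 0.179; Pr[heavy upstream rainfall | flood warning, dam release] ≈ 0.119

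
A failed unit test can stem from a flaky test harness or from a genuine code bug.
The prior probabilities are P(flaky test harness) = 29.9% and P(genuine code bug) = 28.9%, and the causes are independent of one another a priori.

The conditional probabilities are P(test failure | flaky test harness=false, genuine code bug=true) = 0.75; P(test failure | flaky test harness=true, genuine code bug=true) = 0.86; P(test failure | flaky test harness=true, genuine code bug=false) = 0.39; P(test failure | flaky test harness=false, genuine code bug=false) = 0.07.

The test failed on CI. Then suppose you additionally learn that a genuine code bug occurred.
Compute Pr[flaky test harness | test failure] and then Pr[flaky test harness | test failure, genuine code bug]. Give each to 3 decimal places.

Pr[flaky test harness | test failure] ≈ 0.457; Pr[flaky test harness | test failure, genuine code bug] ≈ 0.328

P(test failure) = 0.07×0.701×0.711 + 0.75×0.701×0.289 + 0.39×0.299×0.711 + 0.86×0.299×0.289 = 0.034889 + 0.151942 + 0.082910 + 0.074313 = 0.344054
Restricting to configurations with flaky test harness present: 0.082910 + 0.074313 = 0.157223.
Hence the posterior is 0.157223/0.344054 ≈ 0.457.

With the extra evidence:
For the numerator, keep only flaky test harness=true terms: 0.86×0.299 = 0.257140
The normalizing constant is 0.75×0.701 + 0.86×0.299 = 0.782890
Posterior = 0.257140 / 0.782890 ≈ 0.328
— genuine code bug explains away the evidence for flaky test harness.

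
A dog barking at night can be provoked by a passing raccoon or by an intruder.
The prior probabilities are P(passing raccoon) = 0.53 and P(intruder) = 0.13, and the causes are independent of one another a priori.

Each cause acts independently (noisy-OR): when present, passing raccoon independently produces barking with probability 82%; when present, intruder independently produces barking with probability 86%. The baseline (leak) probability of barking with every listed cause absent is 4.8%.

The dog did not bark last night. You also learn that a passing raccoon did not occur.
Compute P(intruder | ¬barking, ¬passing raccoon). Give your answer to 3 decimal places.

P(intruder | ¬barking, ¬passing raccoon) ≈ 0.020

Under noisy-OR, P(barking | causes) = 1 − (1−0.048)·∏(1−qᵢ) over the active causes.
P(¬barking | ¬passing raccoon) = 0.952*0.87 + 0.13328*0.13 = 0.828240 + 0.017326 = 0.845566
Restricting to configurations with intruder present: 0.13328*0.13 = 0.017326.
So P(intruder | ¬barking, ¬passing raccoon) = 0.017326/0.845566 ≈ 0.020.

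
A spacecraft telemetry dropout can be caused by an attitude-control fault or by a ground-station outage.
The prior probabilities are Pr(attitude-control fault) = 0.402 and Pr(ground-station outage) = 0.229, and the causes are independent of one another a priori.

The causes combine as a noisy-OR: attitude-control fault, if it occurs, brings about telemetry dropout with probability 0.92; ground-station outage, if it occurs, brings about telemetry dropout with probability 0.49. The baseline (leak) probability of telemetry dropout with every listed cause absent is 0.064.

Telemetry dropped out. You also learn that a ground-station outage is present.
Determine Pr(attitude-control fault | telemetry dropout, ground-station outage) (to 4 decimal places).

Under noisy-OR, P(telemetry dropout | causes) = 1 − (1−0.064)·∏(1−qᵢ) over the active causes.
Numerator (weight on configurations with attitude-control fault): 0.961811×0.402 = 0.386648
Normalizer over all consistent configurations: 0.52264×0.598 + 0.961811×0.402 = 0.699187
P(attitude-control fault | telemetry dropout, ground-station outage) = 0.386648/0.699187 ≈ 0.5530

Pr(attitude-control fault | telemetry dropout, ground-station outage) ≈ 0.5530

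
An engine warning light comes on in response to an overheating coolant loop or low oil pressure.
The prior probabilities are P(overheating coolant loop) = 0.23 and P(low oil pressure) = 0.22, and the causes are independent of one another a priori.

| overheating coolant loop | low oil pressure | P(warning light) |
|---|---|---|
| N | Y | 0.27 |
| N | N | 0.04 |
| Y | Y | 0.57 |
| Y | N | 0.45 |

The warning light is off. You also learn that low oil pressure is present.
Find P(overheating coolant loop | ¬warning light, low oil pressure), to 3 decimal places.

P(overheating coolant loop | ¬warning light, low oil pressure) ≈ 0.150

Enumerate both values of overheating coolant loop and weight by the priors:
  P(¬warning light | low oil pressure) = 0.73·0.77 + 0.43·0.23
        = 0.562100 + 0.098900 = 0.661000
Configurations with overheating coolant loop contribute 0.098900, so
  P(overheating coolant loop | ¬warning light, low oil pressure) = 0.098900 / 0.661000 ≈ 0.150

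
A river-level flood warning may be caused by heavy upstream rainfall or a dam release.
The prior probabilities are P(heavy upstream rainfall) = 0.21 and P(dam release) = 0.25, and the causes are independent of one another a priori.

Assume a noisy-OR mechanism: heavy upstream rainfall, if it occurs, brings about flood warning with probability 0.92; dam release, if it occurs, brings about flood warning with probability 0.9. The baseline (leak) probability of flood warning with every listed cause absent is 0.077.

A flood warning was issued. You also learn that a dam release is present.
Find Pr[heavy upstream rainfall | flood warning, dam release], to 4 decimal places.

Pr[heavy upstream rainfall | flood warning, dam release] ≈ 0.2252

Under noisy-OR, P(flood warning | causes) = 1 − (1−0.077)·∏(1−qᵢ) over the active causes.
Sum P(flood warning|·) weighted by the priors over both values of heavy upstream rainfall:
  P(flood warning | dam release) = 0.9077×0.79 + 0.992616×0.21
        = 0.717083 + 0.208449 = 0.925532
Keeping only the heavy upstream rainfall-present terms gives 0.208449, so
  P(heavy upstream rainfall | flood warning, dam release) = 0.208449 / 0.925532 ≈ 0.2252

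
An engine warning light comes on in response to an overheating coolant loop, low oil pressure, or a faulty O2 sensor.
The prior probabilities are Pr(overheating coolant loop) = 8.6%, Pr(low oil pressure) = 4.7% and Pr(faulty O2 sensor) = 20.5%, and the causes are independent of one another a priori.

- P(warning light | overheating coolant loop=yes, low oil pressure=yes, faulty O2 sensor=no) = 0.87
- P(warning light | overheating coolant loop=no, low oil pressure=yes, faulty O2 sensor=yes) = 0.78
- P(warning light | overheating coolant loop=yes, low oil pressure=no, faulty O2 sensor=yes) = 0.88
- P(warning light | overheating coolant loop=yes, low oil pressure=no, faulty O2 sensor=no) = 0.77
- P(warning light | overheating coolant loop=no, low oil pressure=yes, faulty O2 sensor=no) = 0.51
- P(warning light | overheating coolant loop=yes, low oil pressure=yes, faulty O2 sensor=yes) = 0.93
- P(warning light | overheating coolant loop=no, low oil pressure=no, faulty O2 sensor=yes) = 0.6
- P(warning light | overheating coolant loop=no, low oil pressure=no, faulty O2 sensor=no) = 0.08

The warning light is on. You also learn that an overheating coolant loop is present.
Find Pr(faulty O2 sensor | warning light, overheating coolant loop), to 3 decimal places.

Enumerate the 4 (low oil pressure, faulty O2 sensor) configurations and weight by the priors:
  P(warning light | overheating coolant loop) = 0.77*0.953*0.795 + 0.88*0.953*0.205 + 0.87*0.047*0.795 + 0.93*0.047*0.205
        = 0.583379 + 0.171921 + 0.032508 + 0.008961 = 0.796769
Keeping only the faulty O2 sensor-present terms gives 0.180882, so
  P(faulty O2 sensor | warning light, overheating coolant loop) = 0.180882 / 0.796769 ≈ 0.227

Pr(faulty O2 sensor | warning light, overheating coolant loop) ≈ 0.227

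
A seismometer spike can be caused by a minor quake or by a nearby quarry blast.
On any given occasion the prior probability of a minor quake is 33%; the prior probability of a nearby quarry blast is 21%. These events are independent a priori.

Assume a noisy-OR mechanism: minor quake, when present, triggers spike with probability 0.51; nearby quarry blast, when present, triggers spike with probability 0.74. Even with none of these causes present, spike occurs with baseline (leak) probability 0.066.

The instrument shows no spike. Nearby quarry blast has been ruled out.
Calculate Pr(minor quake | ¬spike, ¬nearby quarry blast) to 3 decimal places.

Under noisy-OR, P(spike | causes) = 1 − (1−0.066)·∏(1−qᵢ) over the active causes.
For the numerator, keep only minor quake=true terms: 0.45766*0.33 = 0.151028
The normalizing constant is 0.934*0.67 + 0.45766*0.33 = 0.776808
P(minor quake | ¬spike, ¬nearby quarry blast) = 0.151028/0.776808 ≈ 0.194

Pr(minor quake | ¬spike, ¬nearby quarry blast) ≈ 0.194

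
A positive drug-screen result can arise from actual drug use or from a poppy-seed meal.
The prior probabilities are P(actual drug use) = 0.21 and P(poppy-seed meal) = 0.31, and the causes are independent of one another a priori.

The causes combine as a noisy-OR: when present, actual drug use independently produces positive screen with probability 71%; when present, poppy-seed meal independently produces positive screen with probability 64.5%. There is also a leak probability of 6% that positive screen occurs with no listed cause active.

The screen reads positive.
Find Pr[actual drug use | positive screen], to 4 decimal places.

Pr[actual drug use | positive screen] ≈ 0.4560

Under noisy-OR, P(positive screen | causes) = 1 − (1−0.06)·∏(1−qᵢ) over the active causes.
For the numerator, keep only actual drug use=true terms: 0.105400 + 0.058800 = 0.164200
The normalizing constant is 0.06×0.79×0.69 + 0.6663×0.79×0.31 + 0.7274×0.21×0.69 + 0.903227×0.21×0.31 = 0.360083
P(actual drug use | positive screen) = 0.164200/0.360083 ≈ 0.4560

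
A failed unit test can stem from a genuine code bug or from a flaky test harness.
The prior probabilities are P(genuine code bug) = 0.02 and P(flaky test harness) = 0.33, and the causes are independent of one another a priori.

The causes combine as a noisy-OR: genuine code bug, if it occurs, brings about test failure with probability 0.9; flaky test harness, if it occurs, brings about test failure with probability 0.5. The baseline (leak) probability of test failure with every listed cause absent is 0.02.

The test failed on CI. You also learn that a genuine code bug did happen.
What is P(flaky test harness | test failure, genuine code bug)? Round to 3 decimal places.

Under noisy-OR, P(test failure | causes) = 1 − (1−0.02)·∏(1−qᵢ) over the active causes.
Numerator (weight on configurations with flaky test harness): 0.951×0.33 = 0.313830
Normalizer over all consistent configurations: 0.902×0.67 + 0.951×0.33 = 0.918170
Posterior = 0.313830 / 0.918170 ≈ 0.342

P(flaky test harness | test failure, genuine code bug) ≈ 0.342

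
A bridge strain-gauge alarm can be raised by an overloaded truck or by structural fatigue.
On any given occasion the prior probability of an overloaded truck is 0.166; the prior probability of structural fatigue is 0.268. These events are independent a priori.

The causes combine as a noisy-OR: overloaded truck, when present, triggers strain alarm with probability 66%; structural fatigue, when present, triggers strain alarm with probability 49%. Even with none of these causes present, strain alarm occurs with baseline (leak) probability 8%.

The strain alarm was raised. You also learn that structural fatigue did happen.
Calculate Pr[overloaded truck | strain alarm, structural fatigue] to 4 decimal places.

Under noisy-OR, P(strain alarm | causes) = 1 − (1−0.08)·∏(1−qᵢ) over the active causes.
P(strain alarm | structural fatigue) = 0.5308×0.834 + 0.840472×0.166 = 0.442687 + 0.139518 = 0.582205
The overloaded truck-present share is 0.840472×0.166 = 0.139518.
Hence the posterior is 0.139518/0.582205 ≈ 0.2396.

Pr[overloaded truck | strain alarm, structural fatigue] ≈ 0.2396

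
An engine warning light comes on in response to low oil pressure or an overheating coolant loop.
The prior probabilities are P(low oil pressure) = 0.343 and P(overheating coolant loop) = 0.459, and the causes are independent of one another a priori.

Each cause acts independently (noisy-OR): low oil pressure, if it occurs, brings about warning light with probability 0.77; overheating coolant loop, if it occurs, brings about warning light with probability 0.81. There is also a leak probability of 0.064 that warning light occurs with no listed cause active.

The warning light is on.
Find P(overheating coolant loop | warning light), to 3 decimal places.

P(overheating coolant loop | warning light) ≈ 0.703

Under noisy-OR, P(warning light | causes) = 1 − (1−0.064)·∏(1−qᵢ) over the active causes.
For the numerator, keep only overheating coolant loop=true terms: 0.247933 + 0.150997 = 0.398930
Denominator P(warning light): 0.064×0.657×0.541 + 0.82216×0.657×0.459 + 0.78472×0.343×0.541 + 0.959097×0.343×0.459 = 0.567293
P(overheating coolant loop | warning light) = 0.398930/0.567293 ≈ 0.703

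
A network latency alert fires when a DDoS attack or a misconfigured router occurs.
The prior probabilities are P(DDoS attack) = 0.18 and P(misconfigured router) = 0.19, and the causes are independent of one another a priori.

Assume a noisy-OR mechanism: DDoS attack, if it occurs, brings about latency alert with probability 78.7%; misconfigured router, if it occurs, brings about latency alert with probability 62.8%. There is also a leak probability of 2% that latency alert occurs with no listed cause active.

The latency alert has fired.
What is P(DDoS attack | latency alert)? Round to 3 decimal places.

P(DDoS attack | latency alert) ≈ 0.567

Under noisy-OR, P(latency alert | causes) = 1 − (1−0.02)·∏(1−qᵢ) over the active causes.
Numerator (weight on configurations with DDoS attack): 0.115366 + 0.031544 = 0.146910
The normalizing constant is 0.02*0.82*0.81 + 0.63544*0.82*0.19 + 0.79126*0.18*0.81 + 0.922349*0.18*0.19 = 0.259196
Posterior = 0.146910 / 0.259196 ≈ 0.567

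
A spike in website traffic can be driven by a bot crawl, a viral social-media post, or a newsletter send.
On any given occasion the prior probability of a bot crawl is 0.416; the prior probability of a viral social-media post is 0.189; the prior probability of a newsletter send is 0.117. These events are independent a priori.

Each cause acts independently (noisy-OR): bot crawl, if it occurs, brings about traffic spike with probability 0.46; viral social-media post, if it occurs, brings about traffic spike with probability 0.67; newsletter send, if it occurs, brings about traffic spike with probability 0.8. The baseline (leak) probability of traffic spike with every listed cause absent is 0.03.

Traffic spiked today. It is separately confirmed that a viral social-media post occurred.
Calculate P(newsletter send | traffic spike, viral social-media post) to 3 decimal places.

Under noisy-OR, P(traffic spike | causes) = 1 − (1−0.03)·∏(1−qᵢ) over the active causes.
By total probability over the 4 (bot crawl, newsletter send) configurations:
  P(traffic spike | viral social-media post) = 0.6799·0.584·0.883 + 0.93598·0.584·0.117 + 0.827146·0.416·0.883 + 0.965429·0.416·0.117
        = 0.350605 + 0.063954 + 0.303834 + 0.046989 = 0.765382
The terms with newsletter send present sum to 0.110943, so
  P(newsletter send | traffic spike, viral social-media post) = 0.110943 / 0.765382 ≈ 0.145

P(newsletter send | traffic spike, viral social-media post) ≈ 0.145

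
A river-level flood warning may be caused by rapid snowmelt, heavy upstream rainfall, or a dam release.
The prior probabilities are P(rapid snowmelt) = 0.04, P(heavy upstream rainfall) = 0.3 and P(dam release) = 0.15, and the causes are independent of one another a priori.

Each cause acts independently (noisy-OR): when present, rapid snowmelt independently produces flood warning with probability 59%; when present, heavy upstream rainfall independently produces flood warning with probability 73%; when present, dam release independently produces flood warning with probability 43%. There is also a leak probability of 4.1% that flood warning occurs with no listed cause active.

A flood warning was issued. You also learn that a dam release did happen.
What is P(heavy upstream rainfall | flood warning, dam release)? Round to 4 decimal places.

P(heavy upstream rainfall | flood warning, dam release) ≈ 0.4403

Under noisy-OR, P(flood warning | causes) = 1 − (1−0.041)·∏(1−qᵢ) over the active causes.
For the numerator, keep only heavy upstream rainfall=true terms: 0.245494 + 0.011274 = 0.256768
The normalizing constant is 0.45337*0.96*0.7 + 0.85241*0.96*0.3 + 0.775882*0.04*0.7 + 0.939488*0.04*0.3 = 0.583158
P(heavy upstream rainfall | flood warning, dam release) = 0.256768/0.583158 ≈ 0.4403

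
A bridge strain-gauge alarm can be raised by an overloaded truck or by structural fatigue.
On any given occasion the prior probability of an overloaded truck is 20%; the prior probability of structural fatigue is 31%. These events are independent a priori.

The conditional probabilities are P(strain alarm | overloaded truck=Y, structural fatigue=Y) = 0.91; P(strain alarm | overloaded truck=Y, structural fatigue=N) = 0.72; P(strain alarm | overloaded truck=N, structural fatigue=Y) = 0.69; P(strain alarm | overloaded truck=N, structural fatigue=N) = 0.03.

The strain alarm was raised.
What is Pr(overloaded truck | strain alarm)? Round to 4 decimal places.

Pr(overloaded truck | strain alarm) ≈ 0.4536

P(strain alarm) = 0.03*0.8*0.69 + 0.69*0.8*0.31 + 0.72*0.2*0.69 + 0.91*0.2*0.31 = 0.016560 + 0.171120 + 0.099360 + 0.056420 = 0.343460
Of this, 0.155780 comes from 0.099360 + 0.056420 (the overloaded truck=true cases).
Hence the posterior is 0.155780/0.343460 ≈ 0.4536.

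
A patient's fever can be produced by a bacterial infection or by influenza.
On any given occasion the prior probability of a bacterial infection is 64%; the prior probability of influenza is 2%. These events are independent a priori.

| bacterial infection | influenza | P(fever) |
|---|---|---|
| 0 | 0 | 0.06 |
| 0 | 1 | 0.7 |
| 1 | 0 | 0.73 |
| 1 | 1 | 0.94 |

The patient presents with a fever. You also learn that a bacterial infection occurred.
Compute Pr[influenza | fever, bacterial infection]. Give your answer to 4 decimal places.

Pr[influenza | fever, bacterial infection] ≈ 0.0256

Sum P(fever|·) weighted by the priors over both values of influenza:
  P(fever | bacterial infection) = 0.73×0.98 + 0.94×0.02
        = 0.715400 + 0.018800 = 0.734200
Keeping only the influenza-present terms gives 0.018800, so
  P(influenza | fever, bacterial infection) = 0.018800 / 0.734200 ≈ 0.0256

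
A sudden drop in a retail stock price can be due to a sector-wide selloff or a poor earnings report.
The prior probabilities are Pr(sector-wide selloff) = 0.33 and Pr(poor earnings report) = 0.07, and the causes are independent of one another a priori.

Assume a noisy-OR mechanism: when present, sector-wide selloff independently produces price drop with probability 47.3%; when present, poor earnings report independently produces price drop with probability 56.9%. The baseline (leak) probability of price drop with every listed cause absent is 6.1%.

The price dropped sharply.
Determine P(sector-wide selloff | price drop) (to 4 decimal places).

Under noisy-OR, P(price drop | causes) = 1 − (1−0.061)·∏(1−qᵢ) over the active causes.
Numerator (weight on configurations with sector-wide selloff): 0.155030 + 0.018173 = 0.173203
Denominator P(price drop): 0.061×0.67×0.93 + 0.595291×0.67×0.07 + 0.505147×0.33×0.93 + 0.786718×0.33×0.07 = 0.239131
Posterior = 0.173203 / 0.239131 ≈ 0.7243

P(sector-wide selloff | price drop) ≈ 0.7243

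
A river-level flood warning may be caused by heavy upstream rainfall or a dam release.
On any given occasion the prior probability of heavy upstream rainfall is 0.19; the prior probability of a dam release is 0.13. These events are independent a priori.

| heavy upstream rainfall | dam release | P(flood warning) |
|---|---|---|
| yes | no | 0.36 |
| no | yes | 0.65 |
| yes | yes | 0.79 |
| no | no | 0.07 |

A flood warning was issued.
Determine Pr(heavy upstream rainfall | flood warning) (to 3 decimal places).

Pr(heavy upstream rainfall | flood warning) ≈ 0.402

Numerator (weight on configurations with heavy upstream rainfall): 0.059508 + 0.019513 = 0.079021
Denominator P(flood warning): 0.07×0.81×0.87 + 0.65×0.81×0.13 + 0.36×0.19×0.87 + 0.79×0.19×0.13 = 0.196795
P(heavy upstream rainfall | flood warning) = 0.079021/0.196795 ≈ 0.402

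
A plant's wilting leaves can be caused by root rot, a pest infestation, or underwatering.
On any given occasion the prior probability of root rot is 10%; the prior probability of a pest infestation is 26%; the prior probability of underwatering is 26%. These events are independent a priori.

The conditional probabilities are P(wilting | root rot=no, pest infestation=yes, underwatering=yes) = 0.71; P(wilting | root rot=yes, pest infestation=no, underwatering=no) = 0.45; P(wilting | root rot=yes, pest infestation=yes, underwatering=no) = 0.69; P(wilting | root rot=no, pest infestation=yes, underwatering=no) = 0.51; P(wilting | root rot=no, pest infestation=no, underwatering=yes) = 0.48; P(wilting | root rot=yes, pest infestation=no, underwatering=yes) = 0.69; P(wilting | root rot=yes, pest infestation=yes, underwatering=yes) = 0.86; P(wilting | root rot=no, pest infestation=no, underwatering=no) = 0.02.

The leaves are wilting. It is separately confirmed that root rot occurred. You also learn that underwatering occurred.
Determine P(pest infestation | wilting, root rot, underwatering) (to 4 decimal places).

P(pest infestation | wilting, root rot, underwatering) ≈ 0.3045

Enumerate both values of pest infestation and weight by the priors:
  P(wilting | root rot, underwatering) = 0.69*0.74 + 0.86*0.26
        = 0.510600 + 0.223600 = 0.734200
The terms with pest infestation present sum to 0.223600, so
  P(pest infestation | wilting, root rot, underwatering) = 0.223600 / 0.734200 ≈ 0.3045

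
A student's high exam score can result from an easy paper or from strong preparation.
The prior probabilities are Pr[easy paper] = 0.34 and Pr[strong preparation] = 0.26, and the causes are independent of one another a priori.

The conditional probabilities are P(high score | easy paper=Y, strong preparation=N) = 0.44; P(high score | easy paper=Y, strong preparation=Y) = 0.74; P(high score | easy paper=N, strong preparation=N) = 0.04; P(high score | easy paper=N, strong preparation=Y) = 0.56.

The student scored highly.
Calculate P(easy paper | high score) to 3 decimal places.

P(easy paper | high score) ≈ 0.604

P(high score) = 0.04·0.66·0.74 + 0.56·0.66·0.26 + 0.44·0.34·0.74 + 0.74·0.34·0.26 = 0.019536 + 0.096096 + 0.110704 + 0.065416 = 0.291752
The easy paper-present share is 0.110704 + 0.065416 = 0.176120.
P(easy paper | high score) = 0.176120 / 0.291752 ≈ 0.604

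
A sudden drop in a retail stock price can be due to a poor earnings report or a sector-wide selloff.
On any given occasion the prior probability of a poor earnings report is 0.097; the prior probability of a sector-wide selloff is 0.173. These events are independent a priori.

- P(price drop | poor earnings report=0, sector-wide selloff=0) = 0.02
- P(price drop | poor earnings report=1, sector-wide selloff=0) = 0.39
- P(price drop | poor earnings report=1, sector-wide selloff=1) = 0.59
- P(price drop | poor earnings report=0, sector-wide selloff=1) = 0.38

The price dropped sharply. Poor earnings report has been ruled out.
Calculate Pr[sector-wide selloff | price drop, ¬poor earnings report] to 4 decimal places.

Enumerate both values of sector-wide selloff and weight by the priors:
  P(price drop | ¬poor earnings report) = 0.02×0.827 + 0.38×0.173
        = 0.016540 + 0.065740 = 0.082280
The terms with sector-wide selloff present sum to 0.065740, so
  P(sector-wide selloff | price drop, ¬poor earnings report) = 0.065740 / 0.082280 ≈ 0.7990

Pr[sector-wide selloff | price drop, ¬poor earnings report] ≈ 0.7990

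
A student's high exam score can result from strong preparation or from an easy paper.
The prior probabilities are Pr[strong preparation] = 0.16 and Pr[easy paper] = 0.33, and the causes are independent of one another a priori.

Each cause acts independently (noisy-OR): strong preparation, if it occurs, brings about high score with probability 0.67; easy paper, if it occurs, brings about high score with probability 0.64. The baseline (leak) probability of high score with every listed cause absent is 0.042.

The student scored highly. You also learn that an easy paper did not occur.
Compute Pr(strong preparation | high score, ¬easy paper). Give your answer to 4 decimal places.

Under noisy-OR, P(high score | causes) = 1 − (1−0.042)·∏(1−qᵢ) over the active causes.
P(high score | ¬easy paper) = 0.042·0.84 + 0.68386·0.16 = 0.035280 + 0.109418 = 0.144698
The strong preparation-present share is 0.68386·0.16 = 0.109418.
P(strong preparation | high score, ¬easy paper) = 0.109418 / 0.144698 ≈ 0.7562

Pr(strong preparation | high score, ¬easy paper) ≈ 0.7562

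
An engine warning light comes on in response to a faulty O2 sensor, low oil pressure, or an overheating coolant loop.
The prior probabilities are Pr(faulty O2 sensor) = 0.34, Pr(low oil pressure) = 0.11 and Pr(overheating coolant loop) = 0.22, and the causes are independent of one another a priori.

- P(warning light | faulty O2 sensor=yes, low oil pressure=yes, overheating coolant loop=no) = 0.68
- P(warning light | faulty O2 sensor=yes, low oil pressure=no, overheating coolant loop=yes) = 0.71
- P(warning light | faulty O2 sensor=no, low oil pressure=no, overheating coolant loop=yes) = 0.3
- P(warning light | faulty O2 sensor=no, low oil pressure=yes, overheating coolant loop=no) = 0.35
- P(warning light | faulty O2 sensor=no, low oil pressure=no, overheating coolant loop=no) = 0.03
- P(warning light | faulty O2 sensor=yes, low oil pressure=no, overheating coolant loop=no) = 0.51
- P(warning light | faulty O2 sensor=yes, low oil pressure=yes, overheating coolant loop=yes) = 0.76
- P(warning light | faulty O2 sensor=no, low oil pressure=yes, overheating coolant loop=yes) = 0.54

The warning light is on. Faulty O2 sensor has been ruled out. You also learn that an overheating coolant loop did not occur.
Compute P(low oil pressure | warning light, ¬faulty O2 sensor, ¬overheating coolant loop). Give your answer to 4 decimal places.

P(low oil pressure | warning light, ¬faulty O2 sensor, ¬overheating coolant loop) ≈ 0.5905

Sum P(warning light|·) weighted by the priors over both values of low oil pressure:
  P(warning light | ¬faulty O2 sensor, ¬overheating coolant loop) = 0.03×0.89 + 0.35×0.11
        = 0.026700 + 0.038500 = 0.065200
The terms with low oil pressure present sum to 0.038500, so
  P(low oil pressure | warning light, ¬faulty O2 sensor, ¬overheating coolant loop) = 0.038500 / 0.065200 ≈ 0.5905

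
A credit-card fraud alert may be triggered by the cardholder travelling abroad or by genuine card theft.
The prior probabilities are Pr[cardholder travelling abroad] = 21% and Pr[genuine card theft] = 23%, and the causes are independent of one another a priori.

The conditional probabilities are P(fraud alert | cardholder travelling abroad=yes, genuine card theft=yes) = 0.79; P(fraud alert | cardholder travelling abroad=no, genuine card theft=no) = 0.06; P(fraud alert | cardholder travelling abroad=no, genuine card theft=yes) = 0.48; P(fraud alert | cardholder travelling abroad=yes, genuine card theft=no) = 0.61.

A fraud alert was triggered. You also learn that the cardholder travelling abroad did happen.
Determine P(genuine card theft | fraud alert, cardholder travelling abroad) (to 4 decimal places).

P(fraud alert | cardholder travelling abroad) = 0.61×0.77 + 0.79×0.23 = 0.469700 + 0.181700 = 0.651400
The genuine card theft-present share is 0.79×0.23 = 0.181700.
P(genuine card theft | fraud alert, cardholder travelling abroad) = 0.181700 / 0.651400 ≈ 0.2789

P(genuine card theft | fraud alert, cardholder travelling abroad) ≈ 0.2789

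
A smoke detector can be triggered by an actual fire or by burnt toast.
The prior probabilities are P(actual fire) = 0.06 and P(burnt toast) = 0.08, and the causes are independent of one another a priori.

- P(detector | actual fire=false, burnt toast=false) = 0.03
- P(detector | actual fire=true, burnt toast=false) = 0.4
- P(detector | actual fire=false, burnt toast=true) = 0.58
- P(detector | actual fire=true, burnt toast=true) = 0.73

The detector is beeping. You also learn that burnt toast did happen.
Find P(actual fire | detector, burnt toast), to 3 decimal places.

By total probability over both values of actual fire:
  P(detector | burnt toast) = 0.58×0.94 + 0.73×0.06
        = 0.545200 + 0.043800 = 0.589000
The terms with actual fire present sum to 0.043800, so
  P(actual fire | detector, burnt toast) = 0.043800 / 0.589000 ≈ 0.074

P(actual fire | detector, burnt toast) ≈ 0.074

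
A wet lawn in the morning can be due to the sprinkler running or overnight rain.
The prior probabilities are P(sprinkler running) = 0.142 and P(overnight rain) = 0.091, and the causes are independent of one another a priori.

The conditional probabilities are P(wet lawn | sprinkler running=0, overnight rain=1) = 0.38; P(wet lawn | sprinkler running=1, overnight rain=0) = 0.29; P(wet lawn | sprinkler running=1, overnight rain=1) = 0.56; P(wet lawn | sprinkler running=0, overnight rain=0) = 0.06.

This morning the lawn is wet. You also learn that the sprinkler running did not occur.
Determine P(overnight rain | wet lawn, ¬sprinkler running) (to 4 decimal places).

Sum P(wet lawn|·) weighted by the priors over both values of overnight rain:
  P(wet lawn | ¬sprinkler running) = 0.06*0.909 + 0.38*0.091
        = 0.054540 + 0.034580 = 0.089120
Configurations with overnight rain contribute 0.034580, so
  P(overnight rain | wet lawn, ¬sprinkler running) = 0.034580 / 0.089120 ≈ 0.3880

P(overnight rain | wet lawn, ¬sprinkler running) ≈ 0.3880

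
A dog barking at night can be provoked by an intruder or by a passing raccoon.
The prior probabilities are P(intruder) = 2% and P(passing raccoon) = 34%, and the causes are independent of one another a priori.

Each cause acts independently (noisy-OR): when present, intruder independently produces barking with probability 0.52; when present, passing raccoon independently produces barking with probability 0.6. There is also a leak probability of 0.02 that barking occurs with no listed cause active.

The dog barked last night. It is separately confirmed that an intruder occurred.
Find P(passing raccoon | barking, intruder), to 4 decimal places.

Under noisy-OR, P(barking | causes) = 1 − (1−0.02)·∏(1−qᵢ) over the active causes.
Weight on passing raccoon=true, given the evidence: 0.81184×0.34 = 0.276026
Normalizer over all consistent configurations: 0.5296×0.66 + 0.81184×0.34 = 0.625562
P(passing raccoon | barking, intruder) = 0.276026/0.625562 ≈ 0.4412

P(passing raccoon | barking, intruder) ≈ 0.4412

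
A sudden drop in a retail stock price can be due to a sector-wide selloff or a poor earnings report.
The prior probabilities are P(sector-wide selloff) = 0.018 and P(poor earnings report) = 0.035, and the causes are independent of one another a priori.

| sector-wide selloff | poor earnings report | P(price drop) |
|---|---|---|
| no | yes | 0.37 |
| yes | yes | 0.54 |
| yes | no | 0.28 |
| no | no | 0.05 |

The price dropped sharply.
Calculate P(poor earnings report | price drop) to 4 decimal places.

P(poor earnings report | price drop) ≈ 0.1999

Sum P(price drop|·) weighted by the priors over the 4 (sector-wide selloff, poor earnings report) configurations:
  P(price drop) = 0.05×0.982×0.965 + 0.37×0.982×0.035 + 0.28×0.018×0.965 + 0.54×0.018×0.035
        = 0.047382 + 0.012717 + 0.004864 + 0.000340 = 0.065303
Configurations with poor earnings report contribute 0.013057, so
  P(poor earnings report | price drop) = 0.013057 / 0.065303 ≈ 0.1999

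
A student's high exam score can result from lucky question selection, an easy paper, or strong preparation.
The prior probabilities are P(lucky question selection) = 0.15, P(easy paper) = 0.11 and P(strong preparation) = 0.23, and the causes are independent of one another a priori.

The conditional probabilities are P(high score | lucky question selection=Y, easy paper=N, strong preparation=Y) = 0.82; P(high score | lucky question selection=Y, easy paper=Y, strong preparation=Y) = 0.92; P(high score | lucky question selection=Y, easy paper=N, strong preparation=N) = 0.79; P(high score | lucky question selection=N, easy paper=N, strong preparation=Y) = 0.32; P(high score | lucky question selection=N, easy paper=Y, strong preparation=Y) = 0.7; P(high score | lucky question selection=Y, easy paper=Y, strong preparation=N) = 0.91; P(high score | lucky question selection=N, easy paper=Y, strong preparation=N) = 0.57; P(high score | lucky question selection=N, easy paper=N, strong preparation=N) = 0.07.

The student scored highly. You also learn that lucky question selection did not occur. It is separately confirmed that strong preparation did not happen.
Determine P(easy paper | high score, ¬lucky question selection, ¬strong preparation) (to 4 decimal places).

By total probability over both values of easy paper:
  P(high score | ¬lucky question selection, ¬strong preparation) = 0.07·0.89 + 0.57·0.11
        = 0.062300 + 0.062700 = 0.125000
The terms with easy paper present sum to 0.062700, so
  P(easy paper | high score, ¬lucky question selection, ¬strong preparation) = 0.062700 / 0.125000 ≈ 0.5016

P(easy paper | high score, ¬lucky question selection, ¬strong preparation) ≈ 0.5016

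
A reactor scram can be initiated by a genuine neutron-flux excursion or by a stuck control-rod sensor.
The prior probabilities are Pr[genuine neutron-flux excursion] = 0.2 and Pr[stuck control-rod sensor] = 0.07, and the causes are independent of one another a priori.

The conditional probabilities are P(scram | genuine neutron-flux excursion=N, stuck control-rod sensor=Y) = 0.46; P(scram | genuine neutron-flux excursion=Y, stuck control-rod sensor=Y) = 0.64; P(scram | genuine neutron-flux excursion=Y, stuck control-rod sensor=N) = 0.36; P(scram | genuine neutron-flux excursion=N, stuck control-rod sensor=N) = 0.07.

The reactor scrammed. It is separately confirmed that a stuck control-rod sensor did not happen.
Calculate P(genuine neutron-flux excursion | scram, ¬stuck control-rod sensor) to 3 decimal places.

P(genuine neutron-flux excursion | scram, ¬stuck control-rod sensor) ≈ 0.562

P(scram | ¬stuck control-rod sensor) = 0.07·0.8 + 0.36·0.2 = 0.056000 + 0.072000 = 0.128000
Of this, 0.072000 comes from 0.36·0.2 (the genuine neutron-flux excursion=true cases).
So P(genuine neutron-flux excursion | scram, ¬stuck control-rod sensor) = 0.072000/0.128000 ≈ 0.562.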